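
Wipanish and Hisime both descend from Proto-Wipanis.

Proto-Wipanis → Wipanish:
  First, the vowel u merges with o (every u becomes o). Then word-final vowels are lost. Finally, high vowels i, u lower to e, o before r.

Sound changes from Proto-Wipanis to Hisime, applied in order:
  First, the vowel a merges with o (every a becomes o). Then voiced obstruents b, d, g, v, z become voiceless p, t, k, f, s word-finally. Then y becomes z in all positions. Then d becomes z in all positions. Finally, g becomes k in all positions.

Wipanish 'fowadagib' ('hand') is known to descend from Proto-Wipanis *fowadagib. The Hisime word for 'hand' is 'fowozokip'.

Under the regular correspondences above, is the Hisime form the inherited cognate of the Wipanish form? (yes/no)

yes

Derive the expected Hisime reflex of *fowadagib:
Hisime: *fowadagib
  fowadagib → fowodogib   [vowel merger]
  fowodogib → fowodogip   [final devoicing]
  fowodogip (rule 3 does not apply)
  fowodogip → fowozogip   [unconditioned shift]
  fowozogip → fowozokip   [unconditioned shift]
  giving Hisime fowozokip.
Hisime 'fowozokip' matches the regular reflex exactly, so the pair is cognate.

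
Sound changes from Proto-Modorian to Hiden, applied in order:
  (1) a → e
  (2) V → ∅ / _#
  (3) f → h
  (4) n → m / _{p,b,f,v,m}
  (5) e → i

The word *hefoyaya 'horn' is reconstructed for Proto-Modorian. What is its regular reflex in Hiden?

hihoyiy

Hiden: *hefoyaya > hefoyeye > hefoyey > hehoyey > hihoyiy  (by vowel merger, apocope, unconditioned shift, vowel merger)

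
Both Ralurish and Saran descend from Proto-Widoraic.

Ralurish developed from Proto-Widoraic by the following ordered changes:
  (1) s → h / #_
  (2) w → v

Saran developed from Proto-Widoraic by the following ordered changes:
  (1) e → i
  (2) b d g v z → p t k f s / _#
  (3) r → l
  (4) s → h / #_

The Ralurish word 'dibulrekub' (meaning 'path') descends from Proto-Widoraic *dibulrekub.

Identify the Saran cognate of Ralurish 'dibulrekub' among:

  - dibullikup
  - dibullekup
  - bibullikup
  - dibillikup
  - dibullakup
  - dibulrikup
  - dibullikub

dibullikup

Saran: start from *dibulrekub.
  rule 1 (vowel merger): dibulrekub → dibulrikub
  rule 2 (final devoicing): dibulrikub → dibulrikup
  rule 3 (unconditioned shift): dibulrikup → dibullikup
  rule 4: no change — dibullikup
  ⇒ Saran dibullikup
Only 'dibullikup' matches the regular Saran development of *dibulrekub.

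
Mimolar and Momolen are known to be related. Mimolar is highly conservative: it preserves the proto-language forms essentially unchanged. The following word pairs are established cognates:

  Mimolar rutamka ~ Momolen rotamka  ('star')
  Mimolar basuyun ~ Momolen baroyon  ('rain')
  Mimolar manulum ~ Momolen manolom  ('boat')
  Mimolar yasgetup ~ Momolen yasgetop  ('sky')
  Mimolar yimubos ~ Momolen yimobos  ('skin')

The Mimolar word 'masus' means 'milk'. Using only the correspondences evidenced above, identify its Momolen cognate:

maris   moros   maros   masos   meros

maros

basuyun ~ baroyon — Mimolar s corresponds to Momolen r between vowels (before a back vowel).
rutamka ~ rotamka, basuyun ~ baroyon — Mimolar u corresponds to Momolen o after a consonant, before a consonant other than r, m, n, p, b, f, v.
Applying these to Mimolar 'masus':
  masus → marus   (s→r between vowels (before a back vowel))
  marus → maros   (u→o after a consonant, before a consonant other than r, m, n, p, b, f, v)
So the Momolen cognate is 'maros'.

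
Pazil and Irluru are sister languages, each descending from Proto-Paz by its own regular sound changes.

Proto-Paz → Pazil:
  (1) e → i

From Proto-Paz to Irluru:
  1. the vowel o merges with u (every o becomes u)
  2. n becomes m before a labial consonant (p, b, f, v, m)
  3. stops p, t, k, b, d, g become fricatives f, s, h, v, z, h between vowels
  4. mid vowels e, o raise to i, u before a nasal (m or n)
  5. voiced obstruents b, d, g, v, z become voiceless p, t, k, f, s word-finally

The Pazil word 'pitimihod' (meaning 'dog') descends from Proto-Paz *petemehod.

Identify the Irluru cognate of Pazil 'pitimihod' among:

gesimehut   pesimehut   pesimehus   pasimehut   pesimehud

Irluru: *petemehod > petemehud > pesemehud > pesimehud > pesimehut  (by vowel merger, intervocalic lenition, pre-nasal raising, final devoicing)
Only 'pesimehut' matches the regular Irluru development of *petemehod.

pesimehut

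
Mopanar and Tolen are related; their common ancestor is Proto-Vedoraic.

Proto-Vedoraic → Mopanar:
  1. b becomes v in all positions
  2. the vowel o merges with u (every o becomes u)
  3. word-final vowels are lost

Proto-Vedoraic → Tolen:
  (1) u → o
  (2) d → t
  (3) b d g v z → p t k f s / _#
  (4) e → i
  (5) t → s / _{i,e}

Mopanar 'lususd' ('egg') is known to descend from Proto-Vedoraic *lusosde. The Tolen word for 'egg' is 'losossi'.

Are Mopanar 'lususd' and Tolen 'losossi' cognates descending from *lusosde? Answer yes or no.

yes

Derive the expected Tolen reflex of *lusosde:
Tolen: *lusosde
  lusosde → lososde   [vowel merger]
  lososde → lososte   [unconditioned shift]
  lososte (rule 3 does not apply)
  lososte → lososti   [vowel merger]
  lososti → losossi   [palatalisation]
  giving Tolen losossi.
Tolen 'losossi' matches the regular reflex exactly, so the pair is cognate.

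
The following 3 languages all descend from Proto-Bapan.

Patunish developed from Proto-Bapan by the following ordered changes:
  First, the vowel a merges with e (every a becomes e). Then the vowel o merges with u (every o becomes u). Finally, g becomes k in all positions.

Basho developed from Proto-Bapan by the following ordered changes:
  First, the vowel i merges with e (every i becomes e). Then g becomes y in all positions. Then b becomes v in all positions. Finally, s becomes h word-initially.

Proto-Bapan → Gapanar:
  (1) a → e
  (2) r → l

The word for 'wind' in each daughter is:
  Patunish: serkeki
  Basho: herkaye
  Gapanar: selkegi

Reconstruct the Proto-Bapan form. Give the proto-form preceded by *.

*serkagi

Position 7: Patunish has i, Basho has e, Gapanar has i. Patunish preserves i here (none of its changes turn any other segment into i), so the proto-segment is *i.
Position 5: Patunish has e, Basho has a, Gapanar has e. Basho preserves a here (none of its changes turn any other segment into a), so the proto-segment is *a.
Continuing position by position gives *serkagi; check it forward:
Patunish: start from *serkagi.
  rule 1 (vowel merger): serkagi → serkegi
  rule 2: no change — serkegi
  rule 3 (unconditioned shift): serkegi → serkeki
  ⇒ Patunish serkeki
Basho: *serkagi > serkage > serkaye > herkaye  (by vowel merger, unconditioned shift, debuccalisation)
Gapanar: *serkagi > serkegi > selkegi  (by vowel merger, unconditioned shift)
No other proto-form is consistent with every reflex, so the reconstruction is *serkagi.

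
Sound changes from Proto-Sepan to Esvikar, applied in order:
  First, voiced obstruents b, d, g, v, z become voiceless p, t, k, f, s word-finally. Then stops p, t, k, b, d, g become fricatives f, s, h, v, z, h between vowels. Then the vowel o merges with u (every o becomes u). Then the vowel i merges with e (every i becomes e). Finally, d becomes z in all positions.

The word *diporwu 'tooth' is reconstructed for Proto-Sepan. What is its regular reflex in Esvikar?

Esvikar: *diporwu > diforwu > difurwu > defurwu > zefurwu  (by intervocalic lenition, vowel merger, vowel merger, unconditioned shift)

zefurwu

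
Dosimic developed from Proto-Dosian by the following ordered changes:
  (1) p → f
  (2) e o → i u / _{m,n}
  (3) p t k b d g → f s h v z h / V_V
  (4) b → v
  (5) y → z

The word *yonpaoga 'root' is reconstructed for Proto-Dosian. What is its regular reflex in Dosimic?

zunfaoha

Dosimic: start from *yonpaoga.
  rule 1 (unconditioned shift): yonpaoga → yonfaoga
  rule 2 (pre-nasal raising): yonfaoga → yunfaoga
  rule 3 (intervocalic lenition): yunfaoga → yunfaoha
  rule 4: no change — yunfaoha
  rule 5 (unconditioned shift): yunfaoha → zunfaoha
  ⇒ Dosimic zunfaoha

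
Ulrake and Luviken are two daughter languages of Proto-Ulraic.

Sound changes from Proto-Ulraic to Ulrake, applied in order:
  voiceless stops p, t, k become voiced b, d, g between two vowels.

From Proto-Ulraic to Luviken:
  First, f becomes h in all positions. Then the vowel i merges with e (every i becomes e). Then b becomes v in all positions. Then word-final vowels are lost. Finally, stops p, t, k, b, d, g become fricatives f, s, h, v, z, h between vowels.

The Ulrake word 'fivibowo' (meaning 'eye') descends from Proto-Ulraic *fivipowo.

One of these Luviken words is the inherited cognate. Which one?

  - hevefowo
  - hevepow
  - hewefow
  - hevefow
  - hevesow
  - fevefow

hevefow

Luviken: *fivipowo
  fivipowo → hivipowo   [unconditioned shift]
  hivipowo → hevepowo   [vowel merger]
  hevepowo (rule 3 does not apply)
  hevepowo → hevepow   [apocope]
  hevepow → hevefow   [intervocalic lenition]
  giving Luviken hevefow.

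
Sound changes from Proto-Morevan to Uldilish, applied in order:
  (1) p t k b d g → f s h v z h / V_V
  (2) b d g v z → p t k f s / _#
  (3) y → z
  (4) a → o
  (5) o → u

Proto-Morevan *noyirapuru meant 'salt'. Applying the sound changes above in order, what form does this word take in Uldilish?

nuzirufuru

Uldilish: start from *noyirapuru.
  rule 1 (intervocalic lenition): noyirapuru → noyirafuru
  rule 2: no change — noyirafuru
  rule 3 (unconditioned shift): noyirafuru → nozirafuru
  rule 4 (vowel merger): nozirafuru → nozirofuru
  rule 5 (vowel merger): nozirofuru → nuzirufuru
  ⇒ Uldilish nuzirufuru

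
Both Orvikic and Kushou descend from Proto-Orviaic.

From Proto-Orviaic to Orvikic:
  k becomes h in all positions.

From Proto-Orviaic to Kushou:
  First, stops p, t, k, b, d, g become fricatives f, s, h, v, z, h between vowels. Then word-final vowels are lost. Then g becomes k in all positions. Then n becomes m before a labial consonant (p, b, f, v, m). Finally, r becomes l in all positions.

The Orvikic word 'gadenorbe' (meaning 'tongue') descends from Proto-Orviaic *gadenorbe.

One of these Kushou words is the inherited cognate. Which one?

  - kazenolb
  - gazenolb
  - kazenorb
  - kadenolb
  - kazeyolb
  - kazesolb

kazenolb

Kushou: *gadenorbe > gazenorbe > gazenorb > kazenorb > kazenolb  (by intervocalic lenition, apocope, unconditioned shift, unconditioned shift)
Among the options, 'kazenolb' alone shows every Kushou change applied in order.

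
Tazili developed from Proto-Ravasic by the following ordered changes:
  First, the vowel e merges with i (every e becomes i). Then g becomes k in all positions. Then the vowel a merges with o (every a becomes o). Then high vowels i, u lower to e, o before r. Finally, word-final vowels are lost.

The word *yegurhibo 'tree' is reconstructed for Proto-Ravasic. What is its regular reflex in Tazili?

Tazili: *yegurhibo > yigurhibo > yikurhibo > yikorhibo > yikorhib  (by vowel merger, unconditioned shift, pre-rhotic lowering, apocope)

yikorhib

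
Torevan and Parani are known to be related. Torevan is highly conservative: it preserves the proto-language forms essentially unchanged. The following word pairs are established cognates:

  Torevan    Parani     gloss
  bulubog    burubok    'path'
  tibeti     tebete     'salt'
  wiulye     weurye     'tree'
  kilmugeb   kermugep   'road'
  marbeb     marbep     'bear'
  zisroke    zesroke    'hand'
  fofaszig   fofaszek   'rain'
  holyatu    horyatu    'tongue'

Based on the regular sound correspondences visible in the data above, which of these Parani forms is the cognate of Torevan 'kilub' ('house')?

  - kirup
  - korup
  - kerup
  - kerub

kilmugeb ~ kermugep, zisroke ~ zesroke — Torevan i corresponds to Parani e after a consonant, before a consonant other than r, m, n, p, b, f, v.
bulubog ~ burubok — Torevan l corresponds to Parani r between vowels (before a back vowel).
kilmugeb ~ kermugep, marbeb ~ marbep — Torevan b corresponds to Parani p word-finally.
Applying these to Torevan 'kilub':
  kilub → kelub   (i→e after a consonant, before a consonant other than r, m, n, p, b, f, v)
  kelub → kerub   (l→r between vowels (before a back vowel))
  kerub → kerup   (b→p word-finally)
So the Parani cognate is 'kerup'.

kerup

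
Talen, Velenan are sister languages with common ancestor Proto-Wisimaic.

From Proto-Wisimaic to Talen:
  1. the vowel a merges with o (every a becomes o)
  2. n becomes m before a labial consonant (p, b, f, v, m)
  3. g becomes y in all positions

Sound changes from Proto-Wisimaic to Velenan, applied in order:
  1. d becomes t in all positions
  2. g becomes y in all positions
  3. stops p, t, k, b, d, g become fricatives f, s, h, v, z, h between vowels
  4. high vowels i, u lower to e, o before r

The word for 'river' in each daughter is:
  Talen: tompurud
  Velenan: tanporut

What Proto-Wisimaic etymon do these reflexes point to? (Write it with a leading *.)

*tanpurud

Position 5: Talen has u, Velenan has o. Talen preserves u here (none of its changes turn any other segment into u), so the proto-segment is *u.
Position 3: Talen has m, Velenan has n. Velenan preserves n here (none of its changes turn any other segment into n), so the proto-segment is *n.
Position 8: Talen has d, Velenan has t. Talen preserves d here (none of its changes turn any other segment into d), so the proto-segment is *d.
Continuing position by position gives *tanpurud; check it forward:
Talen: *tanpurud
  tanpurud → tonpurud   [vowel merger]
  tonpurud → tompurud   [nasal place assimilation]
  tompurud (rule 3 does not apply)
  giving Talen tompurud.
Velenan: *tanpurud
  tanpurud → tanpurut   [unconditioned shift]
  tanpurut (rule 2 does not apply)
  tanpurut (rule 3 does not apply)
  tanpurut → tanporut   [pre-rhotic lowering]
  giving Velenan tanporut.
No other proto-form is consistent with every reflex, so the reconstruction is *tanpurud.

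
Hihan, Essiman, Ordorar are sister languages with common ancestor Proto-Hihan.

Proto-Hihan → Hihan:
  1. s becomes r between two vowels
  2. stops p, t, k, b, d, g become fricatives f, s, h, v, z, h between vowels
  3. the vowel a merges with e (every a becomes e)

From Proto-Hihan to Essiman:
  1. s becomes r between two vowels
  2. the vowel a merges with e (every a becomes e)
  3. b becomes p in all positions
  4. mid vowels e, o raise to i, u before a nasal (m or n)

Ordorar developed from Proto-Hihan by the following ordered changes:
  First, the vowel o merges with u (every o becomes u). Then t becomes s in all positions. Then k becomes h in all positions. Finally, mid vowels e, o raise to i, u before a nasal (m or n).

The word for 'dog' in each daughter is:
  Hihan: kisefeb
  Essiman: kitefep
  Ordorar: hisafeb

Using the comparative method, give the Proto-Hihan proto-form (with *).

*kitafeb

Position 3: Hihan has s, Essiman has t, Ordorar has s. Essiman preserves t here (none of its changes turn any other segment into t), so the proto-segment is *t.
Position 4: Hihan has e, Essiman has e, Ordorar has a. Ordorar preserves a here (none of its changes turn any other segment into a), so the proto-segment is *a.
This points to *kitafeb. Verify forward in each daughter:
Hihan: start from *kitafeb.
  rule 1: no change — kitafeb
  rule 2 (intervocalic lenition): kitafeb → kisafeb
  rule 3 (vowel merger): kisafeb → kisefeb
  ⇒ Hihan kisefeb
Essiman: *kitafeb > kitefeb > kitefep  (by vowel merger, unconditioned shift)
Ordorar: start from *kitafeb.
  rule 1: no change — kitafeb
  rule 2 (unconditioned shift): kitafeb → kisafeb
  rule 3 (unconditioned shift): kisafeb → hisafeb
  rule 4: no change — hisafeb
  ⇒ Ordorar hisafeb
*kitafeb is the unique common source.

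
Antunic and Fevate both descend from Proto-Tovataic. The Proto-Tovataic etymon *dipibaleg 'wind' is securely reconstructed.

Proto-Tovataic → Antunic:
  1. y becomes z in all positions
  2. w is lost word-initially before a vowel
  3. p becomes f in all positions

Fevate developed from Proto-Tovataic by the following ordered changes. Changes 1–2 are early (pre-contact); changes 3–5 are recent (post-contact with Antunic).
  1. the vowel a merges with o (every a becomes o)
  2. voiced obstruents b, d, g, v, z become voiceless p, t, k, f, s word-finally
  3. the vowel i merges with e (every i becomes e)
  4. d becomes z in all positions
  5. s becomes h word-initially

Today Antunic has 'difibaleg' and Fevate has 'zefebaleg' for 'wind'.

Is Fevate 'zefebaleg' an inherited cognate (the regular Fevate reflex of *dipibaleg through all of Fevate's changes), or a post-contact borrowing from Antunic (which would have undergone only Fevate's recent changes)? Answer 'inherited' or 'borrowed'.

If inherited, *dipibaleg would pass through all of Fevate's changes:
Fevate: *dipibaleg
  dipibaleg → dipiboleg   [vowel merger]
  dipiboleg → dipibolek   [final devoicing]
  dipibolek → depebolek   [vowel merger]
  depebolek → zepebolek   [unconditioned shift]
  zepebolek (rule 5 does not apply)
  giving Fevate zepebolek.
If borrowed from Antunic 'difibaleg' after the early changes, it would undergo only the recent ones:
  rule 3 (vowel merger): difibaleg → defebaleg
  rule 4 (unconditioned shift): defebaleg → zefebaleg
  rule 5 (debuccalisation): no change (zefebaleg)
  ⇒ as a loan: zefebaleg
Fevate 'zefebaleg' matches the loan outcome 'zefebaleg', not the inherited 'zepebolek' — it skipped the early Fevate changes, so it was borrowed from Antunic.

borrowed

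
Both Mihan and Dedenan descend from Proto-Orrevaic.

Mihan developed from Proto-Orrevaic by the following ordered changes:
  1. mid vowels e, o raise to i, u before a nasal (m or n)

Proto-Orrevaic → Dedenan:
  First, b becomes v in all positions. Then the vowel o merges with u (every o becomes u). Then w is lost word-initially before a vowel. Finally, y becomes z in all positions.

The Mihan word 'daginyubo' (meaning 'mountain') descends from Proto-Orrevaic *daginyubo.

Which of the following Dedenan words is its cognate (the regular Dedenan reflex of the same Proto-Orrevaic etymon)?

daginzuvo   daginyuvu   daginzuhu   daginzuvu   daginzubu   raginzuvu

Dedenan: *daginyubo
  daginyubo → daginyuvo   [unconditioned shift]
  daginyuvo → daginyuvu   [vowel merger]
  daginyuvu (rule 3 does not apply)
  daginyuvu → daginzuvu   [unconditioned shift]
  giving Dedenan daginzuvu.
The other candidates each miss or misapply at least one Dedenan change.

daginzuvu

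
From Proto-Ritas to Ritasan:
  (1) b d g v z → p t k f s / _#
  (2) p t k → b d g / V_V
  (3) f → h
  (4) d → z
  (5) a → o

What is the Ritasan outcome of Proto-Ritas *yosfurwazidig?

yoshurwozizik

Ritasan: *yosfurwazidig
  yosfurwazidig → yosfurwazidik   [final devoicing]
  yosfurwazidik (rule 2 does not apply)
  yosfurwazidik → yoshurwazidik   [unconditioned shift]
  yoshurwazidik → yoshurwazizik   [unconditioned shift]
  yoshurwazizik → yoshurwozizik   [vowel merger]
  giving Ritasan yoshurwozizik.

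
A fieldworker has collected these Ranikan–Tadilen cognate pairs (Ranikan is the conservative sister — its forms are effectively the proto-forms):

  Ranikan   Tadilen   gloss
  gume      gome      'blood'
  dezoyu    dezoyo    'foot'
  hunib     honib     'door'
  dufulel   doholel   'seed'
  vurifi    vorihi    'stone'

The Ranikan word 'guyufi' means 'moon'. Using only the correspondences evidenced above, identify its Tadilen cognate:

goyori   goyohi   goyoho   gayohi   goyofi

goyohi

dufulel ~ doholel — Ranikan u corresponds to Tadilen o after a consonant, before a consonant other than r, m, n, p, b, f, v.
dufulel ~ doholel — Ranikan u corresponds to Tadilen o after a consonant, before a labial obstruent.
vurifi ~ vorihi — Ranikan f corresponds to Tadilen h between vowels (before a front vowel).
Applying these to Ranikan 'guyufi':
  guyufi → goyufi   (u→o after a consonant, before a consonant other than r, m, n, p, b, f, v)
  goyufi → goyofi   (u→o after a consonant, before a labial obstruent)
  goyofi → goyohi   (f→h between vowels (before a front vowel))
So the Tadilen cognate is 'goyohi'.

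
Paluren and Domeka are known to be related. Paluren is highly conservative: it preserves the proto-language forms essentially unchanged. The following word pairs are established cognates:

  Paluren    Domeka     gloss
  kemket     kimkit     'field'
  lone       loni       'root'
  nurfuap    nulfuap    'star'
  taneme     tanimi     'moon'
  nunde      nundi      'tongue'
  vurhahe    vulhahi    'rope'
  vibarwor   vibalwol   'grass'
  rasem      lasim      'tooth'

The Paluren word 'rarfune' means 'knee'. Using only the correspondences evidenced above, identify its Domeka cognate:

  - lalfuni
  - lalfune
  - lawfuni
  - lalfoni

lalfuni

rasem ~ lasim — Paluren r corresponds to Domeka l word-initially before a back vowel.
nurfuap ~ nulfuap — Paluren r corresponds to Domeka l after a vowel, before a labial obstruent.
lone ~ loni, taneme ~ tanimi — Paluren e corresponds to Domeka i word-finally.
Applying these to Paluren 'rarfune':
  rarfune → larfune   (r→l word-initially before a back vowel)
  larfune → lalfune   (r→l after a vowel, before a labial obstruent)
  lalfune → lalfuni   (e→i word-finally)
So the Domeka cognate is 'lalfuni'.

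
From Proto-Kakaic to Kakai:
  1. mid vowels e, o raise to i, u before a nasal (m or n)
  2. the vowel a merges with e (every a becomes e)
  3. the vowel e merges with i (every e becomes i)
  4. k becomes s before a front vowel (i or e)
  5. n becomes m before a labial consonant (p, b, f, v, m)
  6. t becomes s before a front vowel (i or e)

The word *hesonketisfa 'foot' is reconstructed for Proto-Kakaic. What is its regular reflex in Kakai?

hisunsisisfi

Kakai: start from *hesonketisfa.
  rule 1 (pre-nasal raising): hesonketisfa → hesunketisfa
  rule 2 (vowel merger): hesunketisfa → hesunketisfe
  rule 3 (vowel merger): hesunketisfe → hisunkitisfi
  rule 4 (palatalisation): hisunkitisfi → hisunsitisfi
  rule 5: no change — hisunsitisfi
  rule 6 (palatalisation): hisunsitisfi → hisunsisisfi
  ⇒ Kakai hisunsisisfi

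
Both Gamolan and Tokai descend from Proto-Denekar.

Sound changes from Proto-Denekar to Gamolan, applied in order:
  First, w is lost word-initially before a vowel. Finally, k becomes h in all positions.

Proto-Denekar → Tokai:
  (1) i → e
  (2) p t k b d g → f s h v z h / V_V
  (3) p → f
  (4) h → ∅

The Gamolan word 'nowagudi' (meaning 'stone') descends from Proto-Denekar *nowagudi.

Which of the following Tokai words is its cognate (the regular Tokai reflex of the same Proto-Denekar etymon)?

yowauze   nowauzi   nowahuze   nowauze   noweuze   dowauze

nowauze

Tokai: start from *nowagudi.
  rule 1 (vowel merger): nowagudi → nowagude
  rule 2 (intervocalic lenition): nowagude → nowahuze
  rule 3: no change — nowahuze
  rule 4 (h-loss): nowahuze → nowauze
  ⇒ Tokai nowauze
Among the options, 'nowauze' alone shows every Tokai change applied in order.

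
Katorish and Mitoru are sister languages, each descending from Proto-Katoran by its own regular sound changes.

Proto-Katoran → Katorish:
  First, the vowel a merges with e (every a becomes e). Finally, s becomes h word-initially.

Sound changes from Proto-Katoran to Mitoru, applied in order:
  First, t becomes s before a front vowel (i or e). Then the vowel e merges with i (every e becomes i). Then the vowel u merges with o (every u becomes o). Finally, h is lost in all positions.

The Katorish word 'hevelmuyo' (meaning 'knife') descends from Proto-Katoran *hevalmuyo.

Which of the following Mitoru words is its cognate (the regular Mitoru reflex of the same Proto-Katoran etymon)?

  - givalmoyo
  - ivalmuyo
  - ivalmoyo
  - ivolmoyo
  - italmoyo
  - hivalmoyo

ivalmoyo

Mitoru: start from *hevalmuyo.
  rule 1: no change — hevalmuyo
  rule 2 (vowel merger): hevalmuyo → hivalmuyo
  rule 3 (vowel merger): hivalmuyo → hivalmoyo
  rule 4 (h-loss): hivalmoyo → ivalmoyo
  ⇒ Mitoru ivalmoyo
The other candidates each miss or misapply at least one Mitoru change.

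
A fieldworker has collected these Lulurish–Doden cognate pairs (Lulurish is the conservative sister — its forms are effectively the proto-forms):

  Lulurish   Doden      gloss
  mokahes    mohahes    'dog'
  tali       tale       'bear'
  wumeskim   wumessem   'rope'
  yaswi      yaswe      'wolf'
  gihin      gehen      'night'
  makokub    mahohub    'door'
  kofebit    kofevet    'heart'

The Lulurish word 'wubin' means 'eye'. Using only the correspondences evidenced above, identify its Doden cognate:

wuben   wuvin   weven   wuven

kofebit ~ kofevet — Lulurish b corresponds to Doden v between vowels (before a front vowel).
gihin ~ gehen — Lulurish i corresponds to Doden e after a consonant, before a nasal.
Applying these to Lulurish 'wubin':
  wubin → wuvin   (b→v between vowels (before a front vowel))
  wuvin → wuven   (i→e after a consonant, before a nasal)
So the Doden cognate is 'wuven'.

wuven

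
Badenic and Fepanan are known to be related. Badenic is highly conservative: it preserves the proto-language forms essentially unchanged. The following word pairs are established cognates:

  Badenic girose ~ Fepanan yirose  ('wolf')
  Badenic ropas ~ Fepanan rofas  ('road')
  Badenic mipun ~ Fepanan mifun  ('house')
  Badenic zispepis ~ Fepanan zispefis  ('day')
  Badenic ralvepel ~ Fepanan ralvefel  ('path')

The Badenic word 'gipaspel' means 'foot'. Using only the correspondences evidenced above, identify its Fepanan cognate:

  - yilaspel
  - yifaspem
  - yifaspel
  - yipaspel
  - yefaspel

yifaspel

girose ~ yirose — Badenic g corresponds to Fepanan y word-initially before a front vowel.
ropas ~ rofas — Badenic p corresponds to Fepanan f between vowels (before a back vowel).
Applying these to Badenic 'gipaspel':
  gipaspel → yipaspel   (g→y word-initially before a front vowel)
  yipaspel → yifaspel   (p→f between vowels (before a back vowel))
So the Fepanan cognate is 'yifaspel'.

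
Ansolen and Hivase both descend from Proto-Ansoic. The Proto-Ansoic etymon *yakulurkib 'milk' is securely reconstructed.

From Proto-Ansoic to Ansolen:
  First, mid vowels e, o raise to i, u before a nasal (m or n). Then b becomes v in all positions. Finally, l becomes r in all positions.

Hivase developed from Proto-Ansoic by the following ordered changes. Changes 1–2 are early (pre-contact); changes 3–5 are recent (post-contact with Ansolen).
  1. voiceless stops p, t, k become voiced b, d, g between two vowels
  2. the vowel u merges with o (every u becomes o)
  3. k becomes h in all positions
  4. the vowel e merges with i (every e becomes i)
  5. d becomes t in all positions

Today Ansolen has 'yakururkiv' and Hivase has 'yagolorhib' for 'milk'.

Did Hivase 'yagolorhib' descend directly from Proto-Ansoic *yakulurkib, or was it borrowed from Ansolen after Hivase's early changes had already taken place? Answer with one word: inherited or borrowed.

If inherited, *yakulurkib would pass through all of Hivase's changes:
Hivase: *yakulurkib
  yakulurkib → yagulurkib   [intervocalic voicing]
  yagulurkib → yagolorkib   [vowel merger]
  yagolorkib → yagolorhib   [unconditioned shift]
  yagolorhib (rule 4 does not apply)
  yagolorhib (rule 5 does not apply)
  giving Hivase yagolorhib.
If borrowed from Ansolen 'yakururkiv' after the early changes, it would undergo only the recent ones:
  rule 3 (unconditioned shift): yakururkiv → yahururhiv
  rule 4 (vowel merger): no change (yahururhiv)
  rule 5 (unconditioned shift): no change (yahururhiv)
  ⇒ as a loan: yahururhiv
Hivase 'yagolorhib' matches the inherited outcome exactly, so it is an inherited cognate, not a loan.

inherited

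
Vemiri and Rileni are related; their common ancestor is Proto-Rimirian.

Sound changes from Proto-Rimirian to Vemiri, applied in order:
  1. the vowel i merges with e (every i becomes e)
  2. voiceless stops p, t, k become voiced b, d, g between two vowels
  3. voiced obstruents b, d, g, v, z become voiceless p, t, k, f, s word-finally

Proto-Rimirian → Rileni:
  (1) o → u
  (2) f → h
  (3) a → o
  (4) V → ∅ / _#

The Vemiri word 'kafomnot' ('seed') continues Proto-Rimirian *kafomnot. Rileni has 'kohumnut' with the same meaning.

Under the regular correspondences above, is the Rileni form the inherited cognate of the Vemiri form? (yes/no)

Derive the expected Rileni reflex of *kafomnot:
Rileni: start from *kafomnot.
  rule 1 (vowel merger): kafomnot → kafumnut
  rule 2 (unconditioned shift): kafumnut → kahumnut
  rule 3 (vowel merger): kahumnut → kohumnut
  rule 4: no change — kohumnut
  ⇒ Rileni kohumnut
Rileni 'kohumnut' matches the regular reflex exactly, so the pair is cognate.

yes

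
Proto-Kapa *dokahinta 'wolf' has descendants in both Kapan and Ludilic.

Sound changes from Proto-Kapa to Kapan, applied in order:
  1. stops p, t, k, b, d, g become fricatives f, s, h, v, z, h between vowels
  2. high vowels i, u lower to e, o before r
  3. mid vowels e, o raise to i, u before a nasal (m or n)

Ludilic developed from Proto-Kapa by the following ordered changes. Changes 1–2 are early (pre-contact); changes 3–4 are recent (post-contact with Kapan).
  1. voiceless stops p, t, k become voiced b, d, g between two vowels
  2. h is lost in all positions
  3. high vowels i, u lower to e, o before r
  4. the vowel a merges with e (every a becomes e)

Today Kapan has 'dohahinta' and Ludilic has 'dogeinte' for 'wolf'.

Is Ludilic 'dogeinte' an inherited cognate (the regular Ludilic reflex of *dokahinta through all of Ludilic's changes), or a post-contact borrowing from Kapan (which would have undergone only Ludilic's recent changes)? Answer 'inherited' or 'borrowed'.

If inherited, *dokahinta would pass through all of Ludilic's changes:
Ludilic: *dokahinta > dogahinta > dogainta > dogeinte  (by intervocalic voicing, h-loss, vowel merger)
If borrowed from Kapan 'dohahinta' after the early changes, it would undergo only the recent ones:
  rule 3 (pre-rhotic lowering): no change (dohahinta)
  rule 4 (vowel merger): dohahinta → dohehinte
  ⇒ as a loan: dohehinte
Ludilic 'dogeinte' matches the inherited outcome exactly, so it is an inherited cognate, not a loan.

inherited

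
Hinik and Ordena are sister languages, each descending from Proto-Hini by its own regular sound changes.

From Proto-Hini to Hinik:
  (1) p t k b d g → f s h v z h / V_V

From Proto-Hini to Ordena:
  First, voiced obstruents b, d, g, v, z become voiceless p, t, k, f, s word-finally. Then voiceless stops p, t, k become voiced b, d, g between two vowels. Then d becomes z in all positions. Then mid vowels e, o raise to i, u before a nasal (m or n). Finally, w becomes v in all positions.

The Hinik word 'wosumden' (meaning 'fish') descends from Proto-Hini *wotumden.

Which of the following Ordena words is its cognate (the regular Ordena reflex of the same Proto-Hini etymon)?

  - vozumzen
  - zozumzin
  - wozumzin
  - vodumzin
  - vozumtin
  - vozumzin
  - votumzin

vozumzin

Ordena: start from *wotumden.
  rule 1: no change — wotumden
  rule 2 (intervocalic voicing): wotumden → wodumden
  rule 3 (unconditioned shift): wodumden → wozumzen
  rule 4 (pre-nasal raising): wozumzen → wozumzin
  rule 5 (unconditioned shift): wozumzin → vozumzin
  ⇒ Ordena vozumzin
Among the options, 'vozumzin' alone shows every Ordena change applied in order.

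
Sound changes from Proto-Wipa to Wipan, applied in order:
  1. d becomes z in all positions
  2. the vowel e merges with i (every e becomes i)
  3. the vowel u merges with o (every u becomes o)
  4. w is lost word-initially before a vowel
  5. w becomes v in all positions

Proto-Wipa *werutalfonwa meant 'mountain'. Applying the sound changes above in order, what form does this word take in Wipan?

irotalfonva

Wipan: start from *werutalfonwa.
  rule 1: no change — werutalfonwa
  rule 2 (vowel merger): werutalfonwa → wirutalfonwa
  rule 3 (vowel merger): wirutalfonwa → wirotalfonwa
  rule 4 (glide loss): wirotalfonwa → irotalfonwa
  rule 5 (unconditioned shift): irotalfonwa → irotalfonva
  ⇒ Wipan irotalfonva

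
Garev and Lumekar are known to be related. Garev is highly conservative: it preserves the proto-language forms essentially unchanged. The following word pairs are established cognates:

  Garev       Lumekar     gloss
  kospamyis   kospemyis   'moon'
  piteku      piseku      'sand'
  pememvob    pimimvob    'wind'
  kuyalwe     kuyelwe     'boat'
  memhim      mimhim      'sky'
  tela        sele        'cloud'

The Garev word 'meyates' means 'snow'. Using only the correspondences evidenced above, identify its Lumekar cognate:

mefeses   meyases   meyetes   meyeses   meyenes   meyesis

kuyalwe ~ kuyelwe — Garev a corresponds to Lumekar e after a consonant, before a consonant other than r, m, n, p, b, f, v.
piteku ~ piseku — Garev t corresponds to Lumekar s between vowels (before a front vowel).
Applying these to Garev 'meyates':
  meyates → meyetes   (a→e after a consonant, before a consonant other than r, m, n, p, b, f, v)
  meyetes → meyeses   (t→s between vowels (before a front vowel))
So the Lumekar cognate is 'meyeses'.

meyeses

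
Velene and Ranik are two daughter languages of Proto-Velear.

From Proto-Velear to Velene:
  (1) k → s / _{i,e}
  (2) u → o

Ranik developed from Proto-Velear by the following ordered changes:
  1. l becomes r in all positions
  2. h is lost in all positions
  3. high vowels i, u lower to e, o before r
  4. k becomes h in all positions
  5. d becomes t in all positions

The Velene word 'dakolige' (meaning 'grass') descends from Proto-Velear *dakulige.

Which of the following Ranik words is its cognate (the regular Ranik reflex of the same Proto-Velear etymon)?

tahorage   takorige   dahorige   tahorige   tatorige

Ranik: *dakulige > dakurige > dakorige > dahorige > tahorige  (by unconditioned shift, pre-rhotic lowering, unconditioned shift, unconditioned shift)
The other candidates each miss or misapply at least one Ranik change.

tahorige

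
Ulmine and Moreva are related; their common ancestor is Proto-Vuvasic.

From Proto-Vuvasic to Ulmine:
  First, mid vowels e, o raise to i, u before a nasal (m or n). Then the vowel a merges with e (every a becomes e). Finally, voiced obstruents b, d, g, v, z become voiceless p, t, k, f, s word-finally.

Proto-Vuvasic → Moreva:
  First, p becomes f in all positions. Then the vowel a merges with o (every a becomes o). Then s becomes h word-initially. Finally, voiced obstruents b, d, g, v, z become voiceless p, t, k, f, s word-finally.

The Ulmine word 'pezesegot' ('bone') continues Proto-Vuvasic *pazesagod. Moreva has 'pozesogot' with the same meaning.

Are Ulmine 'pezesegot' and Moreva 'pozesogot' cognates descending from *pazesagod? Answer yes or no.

Derive the expected Moreva reflex of *pazesagod:
Moreva: *pazesagod
  pazesagod → fazesagod   [unconditioned shift]
  fazesagod → fozesogod   [vowel merger]
  fozesogod (rule 3 does not apply)
  fozesogod → fozesogot   [final devoicing]
  giving Moreva fozesogot.
The regular Moreva reflex would be 'fozesogot', but the attested form is 'pozesogot'. The correspondence is irregular, so they are not cognates (the Moreva form has a different source).

no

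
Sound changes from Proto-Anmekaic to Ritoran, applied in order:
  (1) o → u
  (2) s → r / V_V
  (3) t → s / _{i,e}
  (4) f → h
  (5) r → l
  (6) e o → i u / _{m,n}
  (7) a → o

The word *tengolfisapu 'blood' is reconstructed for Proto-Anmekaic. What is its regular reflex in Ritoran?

Ritoran: *tengolfisapu > tengulfisapu > tengulfirapu > sengulfirapu > sengulhirapu > sengulhilapu > singulhilapu > singulhilopu  (by vowel merger, rhotacism, palatalisation, unconditioned shift, unconditioned shift, pre-nasal raising, vowel merger)

singulhilopu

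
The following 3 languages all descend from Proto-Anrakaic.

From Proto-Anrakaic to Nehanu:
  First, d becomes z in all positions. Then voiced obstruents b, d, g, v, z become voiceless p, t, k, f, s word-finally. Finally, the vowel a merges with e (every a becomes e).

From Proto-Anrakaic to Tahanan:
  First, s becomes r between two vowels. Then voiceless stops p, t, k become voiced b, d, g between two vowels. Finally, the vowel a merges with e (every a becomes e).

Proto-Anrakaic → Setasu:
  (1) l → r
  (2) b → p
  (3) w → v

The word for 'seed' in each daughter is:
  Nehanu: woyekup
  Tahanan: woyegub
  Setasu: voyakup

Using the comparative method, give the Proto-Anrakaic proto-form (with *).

*woyakub

Position 1: Nehanu has w, Tahanan has w, Setasu has v. Nehanu preserves w here (none of its changes turn any other segment into w), so the proto-segment is *w.
Position 4: Nehanu has e, Tahanan has e, Setasu has a. Setasu preserves a here (none of its changes turn any other segment into a), so the proto-segment is *a.
Position 5: Nehanu has k, Tahanan has g, Setasu has k. Setasu preserves k here (none of its changes turn any other segment into k), so the proto-segment is *k.
Continuing position by position gives *woyakub; check it forward:
Nehanu: *woyakub
  woyakub (rule 1 does not apply)
  woyakub → woyakup   [final devoicing]
  woyakup → woyekup   [vowel merger]
  giving Nehanu woyekup.
Tahanan: *woyakub > woyagub > woyegub  (by intervocalic voicing, vowel merger)
Setasu: *woyakub > woyakup > voyakup  (by unconditioned shift, unconditioned shift)
No other proto-form is consistent with every reflex, so the reconstruction is *woyakub.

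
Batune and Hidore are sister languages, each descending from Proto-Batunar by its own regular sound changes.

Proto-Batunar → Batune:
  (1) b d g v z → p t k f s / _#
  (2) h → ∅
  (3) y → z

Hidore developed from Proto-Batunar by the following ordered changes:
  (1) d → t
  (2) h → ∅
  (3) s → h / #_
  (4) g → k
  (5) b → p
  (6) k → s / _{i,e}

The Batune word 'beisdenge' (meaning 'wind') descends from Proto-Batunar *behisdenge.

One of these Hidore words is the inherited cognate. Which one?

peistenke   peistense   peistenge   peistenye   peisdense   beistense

Hidore: *behisdenge > behistenge > beistenge > beistenke > peistenke > peistense  (by unconditioned shift, h-loss, unconditioned shift, unconditioned shift, palatalisation)
Only 'peistense' matches the regular Hidore development of *behisdenge.

peistense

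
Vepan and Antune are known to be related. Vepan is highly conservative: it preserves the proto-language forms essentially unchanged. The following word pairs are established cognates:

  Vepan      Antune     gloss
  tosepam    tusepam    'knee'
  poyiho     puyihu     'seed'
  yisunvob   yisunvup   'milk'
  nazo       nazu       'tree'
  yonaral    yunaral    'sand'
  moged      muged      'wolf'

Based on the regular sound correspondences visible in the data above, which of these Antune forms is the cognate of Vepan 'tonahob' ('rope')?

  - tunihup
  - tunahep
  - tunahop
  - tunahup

tunahup

yonaral ~ yunaral — Vepan o corresponds to Antune u after a consonant, before a nasal.
yisunvob ~ yisunvup — Vepan o corresponds to Antune u after a consonant, before a labial obstruent.
yisunvob ~ yisunvup — Vepan b corresponds to Antune p word-finally.
Applying these to Vepan 'tonahob':
  tonahob → tunahob   (o→u after a consonant, before a nasal)
  tunahob → tunahub   (o→u after a consonant, before a labial obstruent)
  tunahub → tunahup   (b→p word-finally)
So the Antune cognate is 'tunahup'.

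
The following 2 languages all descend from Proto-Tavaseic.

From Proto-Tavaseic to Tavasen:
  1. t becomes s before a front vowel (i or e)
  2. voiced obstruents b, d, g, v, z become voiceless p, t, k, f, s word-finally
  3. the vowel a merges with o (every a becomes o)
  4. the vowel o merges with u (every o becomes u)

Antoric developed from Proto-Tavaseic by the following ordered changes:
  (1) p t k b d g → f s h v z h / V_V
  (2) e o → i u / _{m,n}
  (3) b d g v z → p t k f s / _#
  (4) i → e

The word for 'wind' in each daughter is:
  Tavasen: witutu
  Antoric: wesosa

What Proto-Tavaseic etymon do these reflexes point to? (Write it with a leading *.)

Position 4: Tavasen has u, Antoric has o. Antoric preserves o here (none of its changes turn any other segment into o), so the proto-segment is *o.
Position 6: Tavasen has u, Antoric has a. Antoric preserves a here (none of its changes turn any other segment into a), so the proto-segment is *a.
This points to *witota. Verify forward in each daughter:
Tavasen: *witota
  witota (rule 1 does not apply)
  witota (rule 2 does not apply)
  witota → witoto   [vowel merger]
  witoto → witutu   [vowel merger]
  giving Tavasen witutu.
Antoric: *witota > wisosa > wesosa  (by intervocalic lenition, vowel merger)
*witota is the unique common source.

*witota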